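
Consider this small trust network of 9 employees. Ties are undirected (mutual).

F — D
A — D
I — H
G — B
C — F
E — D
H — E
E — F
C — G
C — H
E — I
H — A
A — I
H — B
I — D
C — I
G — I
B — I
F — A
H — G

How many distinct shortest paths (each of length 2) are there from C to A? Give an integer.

The shortest distance is 2. The length-2 paths are: C–F–A; C–H–A; C–I–A.
That gives 3 distinct shortest paths.

3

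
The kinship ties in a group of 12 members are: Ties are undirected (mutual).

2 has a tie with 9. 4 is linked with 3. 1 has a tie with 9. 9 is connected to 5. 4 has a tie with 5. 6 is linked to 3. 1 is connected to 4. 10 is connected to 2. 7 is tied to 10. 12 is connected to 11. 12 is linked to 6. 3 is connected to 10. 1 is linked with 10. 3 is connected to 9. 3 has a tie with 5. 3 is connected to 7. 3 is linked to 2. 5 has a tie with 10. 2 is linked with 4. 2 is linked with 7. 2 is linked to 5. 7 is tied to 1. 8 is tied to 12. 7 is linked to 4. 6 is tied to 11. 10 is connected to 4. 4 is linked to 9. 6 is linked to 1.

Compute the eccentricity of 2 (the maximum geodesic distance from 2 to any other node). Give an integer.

Distances from 2: 1:2, 3:1, 4:1, 5:1, 6:2, 7:1, 8:4, 9:1, 10:1, 11:3, 12:3.
The largest is 4 (to 8), so the eccentricity of 2 is 4.

4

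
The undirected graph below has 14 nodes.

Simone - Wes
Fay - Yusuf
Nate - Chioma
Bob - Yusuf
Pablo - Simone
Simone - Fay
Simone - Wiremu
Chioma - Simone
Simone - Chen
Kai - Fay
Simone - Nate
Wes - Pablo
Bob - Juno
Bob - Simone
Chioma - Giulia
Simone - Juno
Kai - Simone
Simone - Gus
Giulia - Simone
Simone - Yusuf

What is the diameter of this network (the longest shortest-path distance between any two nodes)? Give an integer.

Eccentricity of each node (its greatest distance to any other): Bob:2, Chen:2, Chioma:2, Fay:2, Giulia:2, Gus:2, Juno:2, Kai:2, Nate:2, Pablo:2, Simone:1, Wes:2, Wiremu:2, Yusuf:2.
The maximum eccentricity is 2, realized for instance by the pair Pablo–Gus via Pablo – Simone – Gus. So the diameter is 2.

2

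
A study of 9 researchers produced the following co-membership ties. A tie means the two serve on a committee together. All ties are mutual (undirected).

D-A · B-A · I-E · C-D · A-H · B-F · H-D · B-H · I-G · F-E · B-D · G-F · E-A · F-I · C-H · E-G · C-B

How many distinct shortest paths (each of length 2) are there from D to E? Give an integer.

1

The shortest distance is 2, and the only length-2 path is D–A–E. So there is exactly 1 shortest path.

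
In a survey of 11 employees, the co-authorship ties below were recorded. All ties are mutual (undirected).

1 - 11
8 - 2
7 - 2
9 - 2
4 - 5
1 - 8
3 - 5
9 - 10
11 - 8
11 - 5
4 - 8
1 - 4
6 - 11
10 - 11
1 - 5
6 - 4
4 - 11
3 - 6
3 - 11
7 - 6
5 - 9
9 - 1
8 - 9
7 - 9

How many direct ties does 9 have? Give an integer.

9 is directly tied to 1, 2, 5, 7, 8, and 10. That is 6 neighbors, so the degree of 9 is 6.

6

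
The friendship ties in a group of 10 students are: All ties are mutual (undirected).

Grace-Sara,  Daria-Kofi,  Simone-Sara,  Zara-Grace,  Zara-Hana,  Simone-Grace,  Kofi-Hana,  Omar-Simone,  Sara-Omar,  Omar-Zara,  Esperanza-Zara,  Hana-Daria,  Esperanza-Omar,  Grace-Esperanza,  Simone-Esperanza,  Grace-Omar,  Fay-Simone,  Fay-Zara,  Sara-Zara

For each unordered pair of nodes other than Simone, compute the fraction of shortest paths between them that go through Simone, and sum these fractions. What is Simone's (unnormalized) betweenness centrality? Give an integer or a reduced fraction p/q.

9/4

Pairs whose geodesics pass through Simone — Esperanza–Sara: 1/4; Esperanza–Fay: 1/2; Sara–Fay: 1/2; Fay–Omar: 1/2; Fay–Grace: 1/2.
All other pairs contribute 0.
Summing the contributions gives betweenness(Simone) = 9/4.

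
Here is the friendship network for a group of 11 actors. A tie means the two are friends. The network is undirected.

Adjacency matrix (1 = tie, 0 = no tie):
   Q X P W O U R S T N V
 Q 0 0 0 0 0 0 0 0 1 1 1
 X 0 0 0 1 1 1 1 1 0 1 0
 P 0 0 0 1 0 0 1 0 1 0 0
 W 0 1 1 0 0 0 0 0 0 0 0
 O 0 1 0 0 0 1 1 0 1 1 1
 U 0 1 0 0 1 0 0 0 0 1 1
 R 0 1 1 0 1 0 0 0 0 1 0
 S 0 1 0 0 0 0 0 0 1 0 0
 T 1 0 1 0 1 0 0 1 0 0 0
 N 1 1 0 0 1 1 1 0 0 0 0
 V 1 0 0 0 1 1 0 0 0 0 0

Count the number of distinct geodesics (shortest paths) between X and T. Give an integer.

The shortest distance is 2. The length-2 paths are: X–O–T; X–S–T.
That gives 2 distinct shortest paths.

2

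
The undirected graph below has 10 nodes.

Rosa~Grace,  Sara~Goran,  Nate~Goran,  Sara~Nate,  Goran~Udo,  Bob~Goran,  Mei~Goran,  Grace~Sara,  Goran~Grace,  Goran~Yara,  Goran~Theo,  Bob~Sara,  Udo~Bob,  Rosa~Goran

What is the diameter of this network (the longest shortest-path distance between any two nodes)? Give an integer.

Eccentricity of each node (its greatest distance to any other): Bob:2, Goran:1, Grace:2, Mei:2, Nate:2, Rosa:2, Sara:2, Theo:2, Udo:2, Yara:2.
The maximum eccentricity is 2, realized for instance by the pair Theo–Sara via Theo – Goran – Sara. So the diameter is 2.

2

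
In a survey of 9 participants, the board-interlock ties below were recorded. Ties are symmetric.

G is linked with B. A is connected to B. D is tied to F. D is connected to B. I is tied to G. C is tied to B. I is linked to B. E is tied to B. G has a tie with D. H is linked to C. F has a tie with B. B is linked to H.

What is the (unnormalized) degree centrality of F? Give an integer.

2

F is directly tied to B and D. That is 2 neighbors, so the degree of F is 2.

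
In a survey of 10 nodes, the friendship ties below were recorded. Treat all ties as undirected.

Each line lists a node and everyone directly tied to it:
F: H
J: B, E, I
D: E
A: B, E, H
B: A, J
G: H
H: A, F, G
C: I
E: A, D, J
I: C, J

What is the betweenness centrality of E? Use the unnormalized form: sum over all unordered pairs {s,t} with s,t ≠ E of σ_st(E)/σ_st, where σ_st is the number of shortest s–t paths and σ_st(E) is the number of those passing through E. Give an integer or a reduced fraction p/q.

Pairs whose geodesics pass through E — G–I: 1/2; G–J: 1/2; G–D: 1; G–C: 1/2; I–H: 1/2; I–D: 1; I–F: 1/2; I–A: 1/2; H–J: 1/2; H–D: 1; H–C: 1/2; J–D: 1; J–F: 1/2; J–A: 1/2 … (+6 more pairs).
All other pairs contribute 0.
Summing the contributions gives betweenness(E) = 14.

14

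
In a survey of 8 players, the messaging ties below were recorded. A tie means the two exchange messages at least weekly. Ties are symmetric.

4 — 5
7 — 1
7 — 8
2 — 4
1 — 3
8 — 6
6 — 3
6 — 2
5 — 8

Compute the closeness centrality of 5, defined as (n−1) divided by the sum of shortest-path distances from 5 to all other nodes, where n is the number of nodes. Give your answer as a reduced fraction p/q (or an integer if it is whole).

1/2

Distances from 5: 1:3, 2:2, 3:3, 4:1, 6:2, 7:2, 8:1. Sum = 14.
n = 8, so closeness = 7/14 = 1/2.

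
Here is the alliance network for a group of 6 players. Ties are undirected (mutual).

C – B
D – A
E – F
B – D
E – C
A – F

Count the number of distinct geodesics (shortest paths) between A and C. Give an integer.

2

The shortest distance is 3. The length-3 paths are: A–F–E–C; A–D–B–C.
That gives 2 distinct shortest paths.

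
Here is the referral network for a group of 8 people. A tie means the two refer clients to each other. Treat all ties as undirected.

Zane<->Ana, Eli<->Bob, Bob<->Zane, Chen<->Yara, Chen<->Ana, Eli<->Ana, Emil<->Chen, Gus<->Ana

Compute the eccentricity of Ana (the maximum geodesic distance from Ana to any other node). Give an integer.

2

Distances from Ana: Bob:2, Chen:1, Eli:1, Emil:2, Gus:1, Yara:2, Zane:1.
The largest is 2 (to Yara, Emil, and Bob), so the eccentricity of Ana is 2.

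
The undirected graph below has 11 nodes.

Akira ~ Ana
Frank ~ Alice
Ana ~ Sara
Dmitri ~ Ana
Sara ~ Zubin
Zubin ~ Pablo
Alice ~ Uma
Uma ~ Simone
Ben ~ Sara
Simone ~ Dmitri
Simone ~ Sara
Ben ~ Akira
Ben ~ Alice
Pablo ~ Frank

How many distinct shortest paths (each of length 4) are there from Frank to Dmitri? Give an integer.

The shortest distance is 4, and the only length-4 path is Frank–Alice–Uma–Simone–Dmitri. So there is exactly 1 shortest path.

1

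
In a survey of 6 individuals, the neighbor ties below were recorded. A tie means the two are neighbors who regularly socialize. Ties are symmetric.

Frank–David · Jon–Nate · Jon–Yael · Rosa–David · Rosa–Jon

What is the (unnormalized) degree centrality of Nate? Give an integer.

1

Nate is directly tied to Jon. That is 1 neighbor, so the degree of Nate is 1.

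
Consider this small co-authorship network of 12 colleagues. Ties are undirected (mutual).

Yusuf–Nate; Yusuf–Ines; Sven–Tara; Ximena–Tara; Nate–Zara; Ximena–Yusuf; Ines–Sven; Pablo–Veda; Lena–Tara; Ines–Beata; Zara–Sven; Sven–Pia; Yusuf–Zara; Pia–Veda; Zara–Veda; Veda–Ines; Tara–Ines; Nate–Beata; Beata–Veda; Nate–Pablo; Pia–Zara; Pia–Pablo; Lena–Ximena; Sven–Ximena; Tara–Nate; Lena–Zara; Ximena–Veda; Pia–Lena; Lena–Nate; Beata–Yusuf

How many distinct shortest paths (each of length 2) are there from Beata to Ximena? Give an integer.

The shortest distance is 2. The length-2 paths are: Beata–Veda–Ximena; Beata–Yusuf–Ximena.
That gives 2 distinct shortest paths.

2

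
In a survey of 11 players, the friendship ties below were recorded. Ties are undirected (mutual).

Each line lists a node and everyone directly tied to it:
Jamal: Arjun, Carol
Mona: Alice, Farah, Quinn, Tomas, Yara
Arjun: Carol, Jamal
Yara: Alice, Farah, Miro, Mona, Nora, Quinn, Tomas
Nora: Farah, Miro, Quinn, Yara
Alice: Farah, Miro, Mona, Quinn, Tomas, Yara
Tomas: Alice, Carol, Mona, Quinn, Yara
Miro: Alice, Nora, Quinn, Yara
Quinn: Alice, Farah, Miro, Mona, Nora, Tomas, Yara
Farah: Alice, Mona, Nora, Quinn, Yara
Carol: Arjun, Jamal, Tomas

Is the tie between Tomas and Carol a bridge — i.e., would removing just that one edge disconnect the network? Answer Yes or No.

Yes

Without the Tomas–Carol edge there is no alternate route between Tomas and Carol, so the network disconnects. It is a bridge.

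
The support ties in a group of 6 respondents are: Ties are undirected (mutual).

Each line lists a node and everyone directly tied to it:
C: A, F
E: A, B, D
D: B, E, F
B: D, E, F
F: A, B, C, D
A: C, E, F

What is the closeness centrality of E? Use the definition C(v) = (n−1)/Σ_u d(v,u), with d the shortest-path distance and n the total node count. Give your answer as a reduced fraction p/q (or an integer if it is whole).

Distances from E: A:1, B:1, C:2, D:1, F:2. Sum = 7.
n = 6, so closeness = 5/7.

5/7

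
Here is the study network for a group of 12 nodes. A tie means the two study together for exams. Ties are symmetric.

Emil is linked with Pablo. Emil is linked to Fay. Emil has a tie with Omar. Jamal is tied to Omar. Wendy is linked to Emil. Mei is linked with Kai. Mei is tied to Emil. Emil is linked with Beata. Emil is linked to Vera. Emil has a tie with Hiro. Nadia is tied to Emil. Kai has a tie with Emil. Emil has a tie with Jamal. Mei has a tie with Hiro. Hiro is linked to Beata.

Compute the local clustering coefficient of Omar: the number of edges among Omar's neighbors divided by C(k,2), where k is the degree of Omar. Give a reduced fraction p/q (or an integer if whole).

Omar's neighbors: Emil and Jamal (k = 2).
Possible neighbor pairs: C(2,2) = 1. Edges among them: Emil–Jamal → e = 1.
Clustering(Omar) = 1/1.

1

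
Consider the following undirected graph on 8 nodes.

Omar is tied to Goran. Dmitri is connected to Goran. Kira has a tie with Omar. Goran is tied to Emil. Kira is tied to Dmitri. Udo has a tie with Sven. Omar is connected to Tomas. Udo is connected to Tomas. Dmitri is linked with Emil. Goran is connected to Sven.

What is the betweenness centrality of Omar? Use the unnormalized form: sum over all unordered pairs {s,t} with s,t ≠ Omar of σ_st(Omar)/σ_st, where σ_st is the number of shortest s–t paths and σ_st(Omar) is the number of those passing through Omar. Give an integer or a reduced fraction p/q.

6

Pairs whose geodesics pass through Omar — Emil–Tomas: 1; Goran–Tomas: 1; Goran–Kira: 1/2; Sven–Kira: 1/2; Udo–Kira: 1; Tomas–Kira: 1; Tomas–Dmitri: 2/2.
All other pairs contribute 0.
Summing the contributions gives betweenness(Omar) = 6.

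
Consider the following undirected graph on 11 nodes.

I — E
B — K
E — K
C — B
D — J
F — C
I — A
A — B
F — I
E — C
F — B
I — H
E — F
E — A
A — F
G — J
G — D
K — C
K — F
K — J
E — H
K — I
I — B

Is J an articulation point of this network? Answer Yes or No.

Removing J leaves {D and G} with no path to {A, B, C, E, F, H, I, and K}, so the network splits into 2 components. J is a cut vertex.

Yes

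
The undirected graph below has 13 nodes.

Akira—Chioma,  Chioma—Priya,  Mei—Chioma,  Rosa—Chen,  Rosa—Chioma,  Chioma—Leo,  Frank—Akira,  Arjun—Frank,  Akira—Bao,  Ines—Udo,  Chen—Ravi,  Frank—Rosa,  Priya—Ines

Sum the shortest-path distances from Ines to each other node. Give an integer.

Distances from Ines: Akira:3, Arjun:5, Bao:4, Chen:4, Chioma:2, Frank:4, Leo:3, Mei:3, Priya:1, Ravi:5, Rosa:3, Udo:1.
Sum = 3 + 5 + 4 + 4 + 2 + 4 + 3 + 3 + 1 + 5 + 3 + 1 = 38.

38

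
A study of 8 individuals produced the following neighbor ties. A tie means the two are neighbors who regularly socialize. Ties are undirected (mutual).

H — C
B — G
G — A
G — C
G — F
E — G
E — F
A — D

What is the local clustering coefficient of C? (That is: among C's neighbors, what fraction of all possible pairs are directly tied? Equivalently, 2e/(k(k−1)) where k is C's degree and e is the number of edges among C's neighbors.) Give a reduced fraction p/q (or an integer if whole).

0

C's neighbors: G and H (k = 2).
Possible neighbor pairs: C(2,2) = 1. Edges among them: none → e = 0.
Clustering(C) = 0/1.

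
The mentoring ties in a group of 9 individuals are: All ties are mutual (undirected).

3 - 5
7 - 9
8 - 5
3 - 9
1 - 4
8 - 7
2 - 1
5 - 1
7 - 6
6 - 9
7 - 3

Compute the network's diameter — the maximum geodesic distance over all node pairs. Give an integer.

Eccentricity of each node (its greatest distance to any other): 1:4, 2:5, 3:3, 4:5, 5:3, 6:5, 7:4, 8:3, 9:4.
The maximum eccentricity is 5, realized for instance by the pair 4–6 via 4 – 1 – 5 – 3 – 9 – 6. So the diameter is 5.

5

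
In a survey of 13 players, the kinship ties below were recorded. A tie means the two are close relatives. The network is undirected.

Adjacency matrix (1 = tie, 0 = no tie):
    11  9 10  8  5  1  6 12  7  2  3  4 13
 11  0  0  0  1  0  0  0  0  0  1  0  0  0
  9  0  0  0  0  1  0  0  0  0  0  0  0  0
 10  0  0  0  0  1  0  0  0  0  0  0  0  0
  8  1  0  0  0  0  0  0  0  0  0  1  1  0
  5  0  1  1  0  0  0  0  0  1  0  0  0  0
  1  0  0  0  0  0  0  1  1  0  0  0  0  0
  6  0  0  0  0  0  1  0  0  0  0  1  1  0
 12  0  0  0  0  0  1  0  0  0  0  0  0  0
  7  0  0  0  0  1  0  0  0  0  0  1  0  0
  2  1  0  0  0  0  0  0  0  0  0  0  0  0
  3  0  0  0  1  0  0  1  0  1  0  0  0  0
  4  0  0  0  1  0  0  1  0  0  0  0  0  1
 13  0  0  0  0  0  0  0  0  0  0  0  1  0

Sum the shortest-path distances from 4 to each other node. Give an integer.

Distances from 4: 1:2, 2:3, 3:2, 5:4, 6:1, 7:3, 8:1, 9:5, 10:5, 11:2, 12:3, 13:1.
Sum = 2 + 3 + 2 + 4 + 1 + 3 + 1 + 5 + 5 + 2 + 3 + 1 = 32.

32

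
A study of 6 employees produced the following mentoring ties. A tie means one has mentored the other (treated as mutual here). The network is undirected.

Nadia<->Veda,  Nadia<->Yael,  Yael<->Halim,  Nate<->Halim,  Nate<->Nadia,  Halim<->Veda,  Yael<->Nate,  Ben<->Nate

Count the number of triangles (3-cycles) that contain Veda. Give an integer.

Veda's neighbors are Halim and Nadia, but none of them are tied to each other, so no triangle contains Veda.

0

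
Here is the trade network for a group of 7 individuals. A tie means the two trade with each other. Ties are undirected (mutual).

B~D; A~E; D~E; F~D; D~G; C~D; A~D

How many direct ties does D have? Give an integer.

6

D is directly tied to A, B, C, E, F, and G. That is 6 neighbors, so the degree of D is 6.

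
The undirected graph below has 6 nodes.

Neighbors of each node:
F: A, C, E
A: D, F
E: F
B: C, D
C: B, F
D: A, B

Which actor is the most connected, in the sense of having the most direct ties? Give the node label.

F

Degrees — A:2, B:2, C:2, D:2, E:1, F:3.
The maximum is 3, attained only by F.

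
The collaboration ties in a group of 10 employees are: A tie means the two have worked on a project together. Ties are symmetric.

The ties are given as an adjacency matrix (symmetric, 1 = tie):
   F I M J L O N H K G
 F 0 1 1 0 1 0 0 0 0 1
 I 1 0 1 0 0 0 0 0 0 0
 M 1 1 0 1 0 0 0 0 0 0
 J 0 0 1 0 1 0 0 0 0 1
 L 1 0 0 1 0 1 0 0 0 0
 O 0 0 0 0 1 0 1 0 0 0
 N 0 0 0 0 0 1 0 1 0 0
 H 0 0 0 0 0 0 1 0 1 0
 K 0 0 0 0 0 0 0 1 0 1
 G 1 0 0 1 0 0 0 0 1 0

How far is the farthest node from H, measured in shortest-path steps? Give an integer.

Distances from H: F:3, G:2, I:4, J:3, K:1, L:3, M:4, N:1, O:2.
The largest is 4 (to I and M), so the eccentricity of H is 4.

4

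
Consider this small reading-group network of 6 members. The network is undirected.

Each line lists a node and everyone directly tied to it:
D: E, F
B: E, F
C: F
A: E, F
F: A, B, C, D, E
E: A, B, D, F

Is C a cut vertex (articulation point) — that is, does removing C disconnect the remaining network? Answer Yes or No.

No

Even without C, every remaining node can still reach every other (the residual graph is connected), so C is not a cut vertex.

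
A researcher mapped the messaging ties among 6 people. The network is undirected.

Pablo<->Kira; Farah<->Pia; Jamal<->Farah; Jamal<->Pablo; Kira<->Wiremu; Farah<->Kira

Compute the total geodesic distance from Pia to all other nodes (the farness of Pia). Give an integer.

11

Distances from Pia: Farah:1, Jamal:2, Kira:2, Pablo:3, Wiremu:3.
Sum = 1 + 2 + 2 + 3 + 3 = 11.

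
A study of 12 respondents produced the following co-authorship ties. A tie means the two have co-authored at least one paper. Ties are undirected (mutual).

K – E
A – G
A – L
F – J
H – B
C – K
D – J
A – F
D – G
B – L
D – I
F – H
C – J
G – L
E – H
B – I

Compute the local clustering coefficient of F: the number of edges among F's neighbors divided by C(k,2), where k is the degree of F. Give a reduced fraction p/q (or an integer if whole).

F's neighbors: A, H, and J (k = 3).
Possible neighbor pairs: C(3,2) = 3. Edges among them: none → e = 0.
Clustering(F) = 0/3 = 0.

0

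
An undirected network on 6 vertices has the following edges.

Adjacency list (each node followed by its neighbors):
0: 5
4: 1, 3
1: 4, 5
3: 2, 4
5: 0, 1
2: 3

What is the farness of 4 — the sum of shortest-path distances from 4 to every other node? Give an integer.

Distances from 4: 0:3, 1:1, 2:2, 3:1, 5:2.
Sum = 3 + 1 + 2 + 1 + 2 = 9.

9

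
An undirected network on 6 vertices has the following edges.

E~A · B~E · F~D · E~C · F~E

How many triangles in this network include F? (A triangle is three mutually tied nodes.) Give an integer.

0

F's neighbors are D and E, but none of them are tied to each other, so no triangle contains F.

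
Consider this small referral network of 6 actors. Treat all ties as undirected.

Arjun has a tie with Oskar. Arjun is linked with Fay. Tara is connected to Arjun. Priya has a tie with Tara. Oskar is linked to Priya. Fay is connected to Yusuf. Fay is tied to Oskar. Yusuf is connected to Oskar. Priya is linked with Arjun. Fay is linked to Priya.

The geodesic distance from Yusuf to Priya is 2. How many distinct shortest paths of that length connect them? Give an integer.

2

The shortest distance is 2. The length-2 paths are: Yusuf–Fay–Priya; Yusuf–Oskar–Priya.
That gives 2 distinct shortest paths.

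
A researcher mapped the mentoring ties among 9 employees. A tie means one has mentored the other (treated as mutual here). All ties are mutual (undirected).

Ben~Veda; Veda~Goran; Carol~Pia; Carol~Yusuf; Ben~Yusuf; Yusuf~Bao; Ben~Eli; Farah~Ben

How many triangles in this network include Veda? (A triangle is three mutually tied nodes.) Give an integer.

Veda's neighbors are Ben and Goran, but none of them are tied to each other, so no triangle contains Veda.

0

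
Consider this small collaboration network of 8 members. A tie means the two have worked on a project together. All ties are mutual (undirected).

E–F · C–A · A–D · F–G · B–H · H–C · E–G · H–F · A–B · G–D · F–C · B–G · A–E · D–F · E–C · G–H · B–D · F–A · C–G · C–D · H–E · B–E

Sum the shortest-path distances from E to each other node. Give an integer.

8

Distances from E: A:1, B:1, C:1, D:2, F:1, G:1, H:1.
Sum = 1 + 1 + 1 + 2 + 1 + 1 + 1 = 8.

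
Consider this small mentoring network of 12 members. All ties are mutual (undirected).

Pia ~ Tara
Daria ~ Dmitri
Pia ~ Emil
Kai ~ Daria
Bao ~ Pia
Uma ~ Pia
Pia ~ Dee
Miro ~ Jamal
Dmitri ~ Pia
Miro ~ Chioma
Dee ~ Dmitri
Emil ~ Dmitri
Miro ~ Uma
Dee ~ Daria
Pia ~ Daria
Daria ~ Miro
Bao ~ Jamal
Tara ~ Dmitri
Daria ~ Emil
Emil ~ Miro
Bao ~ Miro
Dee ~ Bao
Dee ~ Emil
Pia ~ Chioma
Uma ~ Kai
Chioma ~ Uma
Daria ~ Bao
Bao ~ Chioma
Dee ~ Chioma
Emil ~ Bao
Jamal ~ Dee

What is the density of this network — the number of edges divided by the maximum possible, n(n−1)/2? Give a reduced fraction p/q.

31/66

There are 31 edges and 12 nodes, so the maximum possible is C(12,2) = 66.
Density = 31/66.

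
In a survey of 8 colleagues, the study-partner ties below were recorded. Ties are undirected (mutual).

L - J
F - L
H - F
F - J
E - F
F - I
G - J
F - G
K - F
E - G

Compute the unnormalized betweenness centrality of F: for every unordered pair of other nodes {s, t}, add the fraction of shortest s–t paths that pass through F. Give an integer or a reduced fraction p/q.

Pairs whose geodesics pass through F — G–I: 1; G–L: 1/2; G–H: 1; G–K: 1; I–L: 1; I–J: 1; I–E: 1; I–H: 1; I–K: 1; L–E: 1; L–H: 1; L–K: 1; J–E: 1/2; J–H: 1 … (+4 more pairs).
All other pairs contribute 0.
Summing the contributions gives betweenness(F) = 17.

17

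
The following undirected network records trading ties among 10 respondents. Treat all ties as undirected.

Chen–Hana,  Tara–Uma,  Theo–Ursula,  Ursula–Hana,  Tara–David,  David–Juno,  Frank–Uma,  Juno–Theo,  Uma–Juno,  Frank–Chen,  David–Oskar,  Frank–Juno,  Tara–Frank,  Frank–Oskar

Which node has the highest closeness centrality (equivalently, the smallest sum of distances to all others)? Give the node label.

Frank

Farness (sum of distances to all others) for each node — Chen:18, David:19, Frank:14, Hana:22, Juno:15, Oskar:20, Tara:19, Theo:19, Uma:17, Ursula:23.
The smallest farness is 14, for Frank, so Frank has the highest closeness.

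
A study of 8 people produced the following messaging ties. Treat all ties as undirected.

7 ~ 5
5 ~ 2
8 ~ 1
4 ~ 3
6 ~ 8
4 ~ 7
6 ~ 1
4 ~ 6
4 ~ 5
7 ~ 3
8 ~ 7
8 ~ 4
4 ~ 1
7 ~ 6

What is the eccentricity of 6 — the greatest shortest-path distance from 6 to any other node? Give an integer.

Distances from 6: 1:1, 2:3, 3:2, 4:1, 5:2, 7:1, 8:1.
The largest is 3 (to 2), so the eccentricity of 6 is 3.

3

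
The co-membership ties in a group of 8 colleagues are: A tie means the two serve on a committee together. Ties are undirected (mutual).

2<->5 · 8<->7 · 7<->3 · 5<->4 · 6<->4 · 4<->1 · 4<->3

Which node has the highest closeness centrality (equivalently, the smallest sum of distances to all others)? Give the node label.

Farness (sum of distances to all others) for each node — 1:17, 2:21, 3:13, 4:11, 5:15, 6:17, 7:17, 8:23.
The smallest farness is 11, for 4, so 4 has the highest closeness.

4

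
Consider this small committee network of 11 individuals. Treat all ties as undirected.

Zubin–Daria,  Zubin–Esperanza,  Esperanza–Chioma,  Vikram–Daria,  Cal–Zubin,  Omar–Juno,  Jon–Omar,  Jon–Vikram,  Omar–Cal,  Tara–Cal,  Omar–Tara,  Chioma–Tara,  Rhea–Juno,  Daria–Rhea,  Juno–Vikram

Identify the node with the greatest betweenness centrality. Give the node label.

Unnormalized betweenness of each node: Cal:31/6, Chioma:25/12, Daria:17/2, Esperanza:17/6, Jon:23/12, Juno:19/3, Omar:79/6, Rhea:4/3, Tara:25/4, Vikram:55/12, Zubin:65/6.
Omar has the largest value, 79/6, making it the main broker — the node through which the most shortest paths run.

Omar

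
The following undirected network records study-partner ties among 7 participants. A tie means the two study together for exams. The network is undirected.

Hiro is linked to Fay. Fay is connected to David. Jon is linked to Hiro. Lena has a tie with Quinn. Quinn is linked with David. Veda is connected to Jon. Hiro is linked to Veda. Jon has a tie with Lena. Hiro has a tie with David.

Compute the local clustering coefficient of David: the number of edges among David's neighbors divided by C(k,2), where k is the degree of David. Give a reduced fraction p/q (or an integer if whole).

1/3

David's neighbors: Fay, Hiro, and Quinn (k = 3).
Possible neighbor pairs: C(3,2) = 3. Edges among them: Fay–Hiro → e = 1.
Clustering(David) = 1/3.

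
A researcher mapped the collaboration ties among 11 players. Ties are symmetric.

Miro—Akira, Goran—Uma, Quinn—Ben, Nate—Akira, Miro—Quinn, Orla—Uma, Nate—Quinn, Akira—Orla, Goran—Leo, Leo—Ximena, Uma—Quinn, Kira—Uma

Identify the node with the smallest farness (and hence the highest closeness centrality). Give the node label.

Farness (sum of distances to all others) for each node — Akira:25, Ben:28, Goran:22, Kira:26, Leo:29, Miro:25, Nate:25, Orla:22, Quinn:19, Uma:17, Ximena:38.
The smallest farness is 17, for Uma, so Uma has the highest closeness.

Uma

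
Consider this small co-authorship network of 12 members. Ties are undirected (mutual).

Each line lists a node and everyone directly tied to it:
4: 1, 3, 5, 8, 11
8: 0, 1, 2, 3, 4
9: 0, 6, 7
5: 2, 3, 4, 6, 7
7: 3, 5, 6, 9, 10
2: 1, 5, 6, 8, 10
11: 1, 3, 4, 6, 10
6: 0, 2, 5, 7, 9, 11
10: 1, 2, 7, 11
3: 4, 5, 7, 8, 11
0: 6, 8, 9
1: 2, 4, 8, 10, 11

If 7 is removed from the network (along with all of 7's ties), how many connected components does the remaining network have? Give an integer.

1

7's neighbors (3, 5, 6, 9, and 10) remain reachable from one another through other ties, so the rest of the network stays in one piece.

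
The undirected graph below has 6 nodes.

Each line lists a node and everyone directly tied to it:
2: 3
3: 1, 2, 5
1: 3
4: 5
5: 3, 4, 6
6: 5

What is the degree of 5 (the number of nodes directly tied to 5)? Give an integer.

5 is directly tied to 3, 4, and 6. That is 3 neighbors, so the degree of 5 is 3.

3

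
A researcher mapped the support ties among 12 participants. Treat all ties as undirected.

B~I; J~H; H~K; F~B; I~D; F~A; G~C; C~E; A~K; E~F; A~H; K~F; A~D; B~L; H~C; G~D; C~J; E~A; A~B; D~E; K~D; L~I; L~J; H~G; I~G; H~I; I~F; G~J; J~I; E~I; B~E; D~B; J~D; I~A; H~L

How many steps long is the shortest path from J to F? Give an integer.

One shortest route is J – I – F, which uses 2 edges, and J and F are not directly tied, so nothing shorter exists. So d(J,F) = 2.

2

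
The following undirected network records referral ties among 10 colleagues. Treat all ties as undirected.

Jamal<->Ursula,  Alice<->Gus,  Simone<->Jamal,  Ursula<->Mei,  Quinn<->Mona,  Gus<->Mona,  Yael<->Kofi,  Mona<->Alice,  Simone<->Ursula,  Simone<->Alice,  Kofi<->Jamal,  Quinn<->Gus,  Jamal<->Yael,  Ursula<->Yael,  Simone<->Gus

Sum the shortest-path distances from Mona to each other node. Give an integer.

23

Distances from Mona: Alice:1, Gus:1, Jamal:3, Kofi:4, Mei:4, Quinn:1, Simone:2, Ursula:3, Yael:4.
Sum = 1 + 1 + 3 + 4 + 4 + 1 + 2 + 3 + 4 = 23.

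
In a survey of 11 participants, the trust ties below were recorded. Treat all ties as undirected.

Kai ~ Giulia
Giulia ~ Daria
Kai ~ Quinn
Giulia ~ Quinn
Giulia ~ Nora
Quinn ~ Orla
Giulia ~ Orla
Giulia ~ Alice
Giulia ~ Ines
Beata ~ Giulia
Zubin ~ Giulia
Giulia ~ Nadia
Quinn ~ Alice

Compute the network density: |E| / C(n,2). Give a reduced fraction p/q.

13/55

There are 13 edges and 11 nodes, so the maximum possible is C(11,2) = 55.
Density = 13/55.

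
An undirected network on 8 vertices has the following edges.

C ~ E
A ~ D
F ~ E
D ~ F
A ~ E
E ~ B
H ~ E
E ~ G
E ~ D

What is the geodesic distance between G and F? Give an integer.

2

One shortest route is G – E – F, which uses 2 edges, and G and F are not directly tied, so nothing shorter exists. So d(G,F) = 2.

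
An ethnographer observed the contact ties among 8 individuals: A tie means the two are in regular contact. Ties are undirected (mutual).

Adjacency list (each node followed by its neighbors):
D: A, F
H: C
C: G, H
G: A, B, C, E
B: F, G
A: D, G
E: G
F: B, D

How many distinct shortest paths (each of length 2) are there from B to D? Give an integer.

1

The shortest distance is 2, and the only length-2 path is B–F–D. So there is exactly 1 shortest path.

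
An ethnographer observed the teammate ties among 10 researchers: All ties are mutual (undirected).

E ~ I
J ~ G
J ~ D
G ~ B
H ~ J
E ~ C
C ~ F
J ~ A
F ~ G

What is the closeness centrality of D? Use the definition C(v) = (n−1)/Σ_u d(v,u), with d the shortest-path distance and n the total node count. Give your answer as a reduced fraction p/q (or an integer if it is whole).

9/28

Distances from D: A:2, B:3, C:4, E:5, F:3, G:2, H:2, I:6, J:1. Sum = 28.
n = 10, so closeness = 9/28.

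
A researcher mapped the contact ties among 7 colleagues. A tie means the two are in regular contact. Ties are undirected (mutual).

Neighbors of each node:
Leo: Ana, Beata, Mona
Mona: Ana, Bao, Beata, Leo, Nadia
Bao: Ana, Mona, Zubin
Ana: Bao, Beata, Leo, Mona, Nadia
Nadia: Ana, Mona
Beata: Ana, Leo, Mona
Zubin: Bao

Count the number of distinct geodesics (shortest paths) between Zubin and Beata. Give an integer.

2

The shortest distance is 3. The length-3 paths are: Zubin–Bao–Ana–Beata; Zubin–Bao–Mona–Beata.
That gives 2 distinct shortest paths.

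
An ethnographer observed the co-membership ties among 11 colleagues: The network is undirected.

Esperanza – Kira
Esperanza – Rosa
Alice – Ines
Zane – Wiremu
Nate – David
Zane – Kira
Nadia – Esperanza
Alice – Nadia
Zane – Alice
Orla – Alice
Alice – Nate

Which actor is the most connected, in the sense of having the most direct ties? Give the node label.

Degrees — Alice:5, David:1, Esperanza:3, Ines:1, Kira:2, Nadia:2, Nate:2, Orla:1, Rosa:1, Wiremu:1, Zane:3.
The maximum is 5, attained only by Alice.

Alice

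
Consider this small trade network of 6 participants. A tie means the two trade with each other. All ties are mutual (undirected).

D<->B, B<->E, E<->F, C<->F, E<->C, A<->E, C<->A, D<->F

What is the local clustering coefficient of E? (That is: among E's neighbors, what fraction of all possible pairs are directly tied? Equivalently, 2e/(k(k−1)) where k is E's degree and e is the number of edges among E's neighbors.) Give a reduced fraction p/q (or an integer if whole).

1/3

E's neighbors: A, B, C, and F (k = 4).
Possible neighbor pairs: C(4,2) = 6. Edges among them: A–C, C–F → e = 2.
Clustering(E) = 2/6 = 1/3.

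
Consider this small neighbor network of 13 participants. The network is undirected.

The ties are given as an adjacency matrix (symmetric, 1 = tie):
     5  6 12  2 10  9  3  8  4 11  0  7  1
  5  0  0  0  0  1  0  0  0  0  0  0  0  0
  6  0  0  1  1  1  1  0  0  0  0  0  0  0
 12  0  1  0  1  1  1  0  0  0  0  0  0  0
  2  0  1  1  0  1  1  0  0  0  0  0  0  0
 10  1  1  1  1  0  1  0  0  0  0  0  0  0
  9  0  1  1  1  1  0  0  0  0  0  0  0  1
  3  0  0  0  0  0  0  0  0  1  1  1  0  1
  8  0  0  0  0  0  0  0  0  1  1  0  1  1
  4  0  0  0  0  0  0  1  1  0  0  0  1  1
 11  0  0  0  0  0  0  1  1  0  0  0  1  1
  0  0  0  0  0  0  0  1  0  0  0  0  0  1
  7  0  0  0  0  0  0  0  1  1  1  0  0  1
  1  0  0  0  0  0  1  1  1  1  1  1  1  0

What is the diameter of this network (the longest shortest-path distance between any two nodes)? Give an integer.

Eccentricity of each node (its greatest distance to any other): 0:4, 1:3, 2:3, 3:4, 4:4, 5:4, 6:3, 7:4, 8:4, 9:2, 10:3, 11:4, 12:3.
The maximum eccentricity is 4, realized for instance by the pair 5–3 via 5 – 10 – 9 – 1 – 3. So the diameter is 4.

4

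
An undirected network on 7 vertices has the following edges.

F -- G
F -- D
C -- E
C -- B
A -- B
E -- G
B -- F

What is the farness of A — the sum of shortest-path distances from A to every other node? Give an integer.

Distances from A: B:1, C:2, D:3, E:3, F:2, G:3.
Sum = 1 + 2 + 3 + 3 + 2 + 3 = 14.

14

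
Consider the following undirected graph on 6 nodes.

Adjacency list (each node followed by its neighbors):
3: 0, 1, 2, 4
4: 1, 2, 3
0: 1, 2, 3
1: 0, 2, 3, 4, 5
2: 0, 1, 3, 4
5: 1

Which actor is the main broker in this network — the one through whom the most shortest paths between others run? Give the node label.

Unnormalized betweenness of each node: 0:0, 1:13/3, 2:1/3, 3:1/3, 4:0, 5:0.
1 has the largest value, 13/3, making it the main broker — the node through which the most shortest paths run.

1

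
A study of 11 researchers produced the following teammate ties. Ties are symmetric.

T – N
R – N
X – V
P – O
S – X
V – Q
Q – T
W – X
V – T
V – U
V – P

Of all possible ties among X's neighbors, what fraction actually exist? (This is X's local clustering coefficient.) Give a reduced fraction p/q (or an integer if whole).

X's neighbors: S, V, and W (k = 3).
Possible neighbor pairs: C(3,2) = 3. Edges among them: none → e = 0.
Clustering(X) = 0/3 = 0.

0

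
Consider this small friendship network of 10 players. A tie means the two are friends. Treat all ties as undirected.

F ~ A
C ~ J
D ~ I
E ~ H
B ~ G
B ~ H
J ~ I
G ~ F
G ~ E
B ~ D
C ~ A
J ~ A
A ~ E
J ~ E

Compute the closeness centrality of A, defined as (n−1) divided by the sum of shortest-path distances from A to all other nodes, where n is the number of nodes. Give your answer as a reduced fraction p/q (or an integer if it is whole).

9/16

Distances from A: B:3, C:1, D:3, E:1, F:1, G:2, H:2, I:2, J:1. Sum = 16.
n = 10, so closeness = 9/16.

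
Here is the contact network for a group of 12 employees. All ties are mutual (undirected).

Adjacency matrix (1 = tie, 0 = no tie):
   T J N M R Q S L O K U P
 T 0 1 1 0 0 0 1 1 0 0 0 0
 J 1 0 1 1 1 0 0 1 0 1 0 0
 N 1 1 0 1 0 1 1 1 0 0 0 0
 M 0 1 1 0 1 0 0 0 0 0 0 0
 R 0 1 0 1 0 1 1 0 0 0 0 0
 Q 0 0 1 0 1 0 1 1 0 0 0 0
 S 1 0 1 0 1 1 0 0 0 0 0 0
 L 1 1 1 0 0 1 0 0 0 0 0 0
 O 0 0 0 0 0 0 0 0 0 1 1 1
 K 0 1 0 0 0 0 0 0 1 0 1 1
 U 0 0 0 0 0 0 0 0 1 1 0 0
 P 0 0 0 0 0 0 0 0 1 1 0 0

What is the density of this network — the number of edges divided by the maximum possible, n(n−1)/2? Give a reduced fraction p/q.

There are 23 edges and 12 nodes, so the maximum possible is C(12,2) = 66.
Density = 23/66.

23/66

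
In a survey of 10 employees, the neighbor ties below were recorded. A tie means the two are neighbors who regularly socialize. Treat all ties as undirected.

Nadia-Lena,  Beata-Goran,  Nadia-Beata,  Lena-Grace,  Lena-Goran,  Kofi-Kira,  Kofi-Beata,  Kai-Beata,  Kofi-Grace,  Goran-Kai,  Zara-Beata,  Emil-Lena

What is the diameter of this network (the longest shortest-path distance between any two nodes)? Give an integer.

4

Eccentricity of each node (its greatest distance to any other): Beata:3, Emil:4, Goran:3, Grace:3, Kai:3, Kira:4, Kofi:3, Lena:3, Nadia:3, Zara:4.
The maximum eccentricity is 4, realized for instance by the pair Zara–Emil via Zara – Beata – Nadia – Lena – Emil. So the diameter is 4.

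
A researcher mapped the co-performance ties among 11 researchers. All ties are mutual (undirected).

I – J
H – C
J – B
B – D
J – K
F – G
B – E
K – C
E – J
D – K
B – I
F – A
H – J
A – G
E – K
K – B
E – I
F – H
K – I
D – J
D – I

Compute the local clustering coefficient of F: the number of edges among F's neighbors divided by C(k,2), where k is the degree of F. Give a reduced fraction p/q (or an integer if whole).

F's neighbors: A, G, and H (k = 3).
Possible neighbor pairs: C(3,2) = 3. Edges among them: A–G → e = 1.
Clustering(F) = 1/3.

1/3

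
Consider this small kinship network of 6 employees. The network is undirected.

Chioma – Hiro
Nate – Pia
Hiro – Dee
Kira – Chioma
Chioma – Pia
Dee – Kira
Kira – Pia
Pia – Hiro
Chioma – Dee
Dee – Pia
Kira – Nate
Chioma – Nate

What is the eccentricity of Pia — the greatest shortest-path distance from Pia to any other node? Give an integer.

1

Distances from Pia: Chioma:1, Dee:1, Hiro:1, Kira:1, Nate:1.
The largest is 1 (to Chioma, Hiro, Nate, Kira, and Dee), so the eccentricity of Pia is 1.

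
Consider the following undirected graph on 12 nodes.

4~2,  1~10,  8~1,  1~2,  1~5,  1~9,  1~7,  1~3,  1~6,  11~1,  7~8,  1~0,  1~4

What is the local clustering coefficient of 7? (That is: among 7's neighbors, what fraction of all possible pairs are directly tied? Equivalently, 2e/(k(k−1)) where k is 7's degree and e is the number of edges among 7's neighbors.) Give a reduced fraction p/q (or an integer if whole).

7's neighbors: 1 and 8 (k = 2).
Possible neighbor pairs: C(2,2) = 1. Edges among them: 1–8 → e = 1.
Clustering(7) = 1/1.

1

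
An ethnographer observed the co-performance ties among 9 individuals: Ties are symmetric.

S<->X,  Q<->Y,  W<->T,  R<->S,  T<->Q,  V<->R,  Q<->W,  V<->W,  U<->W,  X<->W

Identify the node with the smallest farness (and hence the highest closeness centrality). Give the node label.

Farness (sum of distances to all others) for each node — Q:15, R:19, S:19, T:16, U:18, V:15, W:11, X:15, Y:22.
The smallest farness is 11, for W, so W has the highest closeness.

W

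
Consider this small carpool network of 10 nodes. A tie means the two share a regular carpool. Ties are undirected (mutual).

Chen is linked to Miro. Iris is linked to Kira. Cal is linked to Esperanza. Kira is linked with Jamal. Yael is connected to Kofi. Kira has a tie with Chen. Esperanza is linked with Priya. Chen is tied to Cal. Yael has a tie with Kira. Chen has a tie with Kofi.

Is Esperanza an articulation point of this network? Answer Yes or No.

Yes

Removing Esperanza leaves {Cal, Chen, Iris, Jamal, Kira, Kofi, Miro, and Yael} with no path to {Priya}, so the network splits into 2 components. Esperanza is a cut vertex.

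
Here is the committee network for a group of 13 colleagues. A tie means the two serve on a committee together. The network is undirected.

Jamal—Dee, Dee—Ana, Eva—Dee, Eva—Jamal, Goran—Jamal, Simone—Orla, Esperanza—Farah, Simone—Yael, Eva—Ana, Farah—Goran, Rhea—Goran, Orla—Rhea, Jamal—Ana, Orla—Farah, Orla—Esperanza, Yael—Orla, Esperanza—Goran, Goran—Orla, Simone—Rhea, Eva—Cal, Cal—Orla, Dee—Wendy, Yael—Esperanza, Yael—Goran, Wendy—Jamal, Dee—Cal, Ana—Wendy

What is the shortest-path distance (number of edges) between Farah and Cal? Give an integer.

2

One shortest route is Farah – Orla – Cal, which uses 2 edges, and Farah and Cal are not directly tied, so nothing shorter exists. So d(Farah,Cal) = 2.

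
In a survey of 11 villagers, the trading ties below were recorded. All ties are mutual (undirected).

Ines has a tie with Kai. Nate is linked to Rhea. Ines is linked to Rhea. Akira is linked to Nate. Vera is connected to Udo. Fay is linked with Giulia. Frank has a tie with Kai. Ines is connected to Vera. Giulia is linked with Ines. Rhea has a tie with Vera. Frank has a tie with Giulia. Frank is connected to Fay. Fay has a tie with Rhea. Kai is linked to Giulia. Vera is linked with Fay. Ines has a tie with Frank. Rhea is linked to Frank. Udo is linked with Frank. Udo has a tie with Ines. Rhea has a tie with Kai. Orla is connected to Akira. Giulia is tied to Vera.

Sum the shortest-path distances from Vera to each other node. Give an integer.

Distances from Vera: Akira:3, Fay:1, Frank:2, Giulia:1, Ines:1, Kai:2, Nate:2, Orla:4, Rhea:1, Udo:1.
Sum = 3 + 1 + 2 + 1 + 1 + 2 + 2 + 4 + 1 + 1 = 18.

18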